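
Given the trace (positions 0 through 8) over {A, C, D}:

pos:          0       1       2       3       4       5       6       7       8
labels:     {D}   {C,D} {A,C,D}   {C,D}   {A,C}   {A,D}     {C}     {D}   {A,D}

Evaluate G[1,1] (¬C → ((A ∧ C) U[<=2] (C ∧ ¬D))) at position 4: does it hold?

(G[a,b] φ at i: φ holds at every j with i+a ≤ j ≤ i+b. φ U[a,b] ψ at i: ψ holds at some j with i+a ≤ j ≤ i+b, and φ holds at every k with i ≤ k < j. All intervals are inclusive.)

No

Check (¬C → ((A ∧ C) U[<=2] (C ∧ ¬D))) at every j in [5,5]:
  j=5: antecedent true; consequent fails → ✗
Fails at j=5 → formula fails.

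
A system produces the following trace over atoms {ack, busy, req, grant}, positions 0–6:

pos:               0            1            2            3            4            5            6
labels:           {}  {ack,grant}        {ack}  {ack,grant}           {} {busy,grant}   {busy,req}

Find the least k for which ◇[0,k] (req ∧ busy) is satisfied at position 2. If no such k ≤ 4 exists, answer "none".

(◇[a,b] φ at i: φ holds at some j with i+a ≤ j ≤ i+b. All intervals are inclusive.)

4

Scan j = 2,3,… for (req ∧ busy):
  j=2: fails
  j=3: fails
  j=4: fails
  j=5: fails
  j=6: holds
First hit at j=6, so smallest k = 6-2 = 4.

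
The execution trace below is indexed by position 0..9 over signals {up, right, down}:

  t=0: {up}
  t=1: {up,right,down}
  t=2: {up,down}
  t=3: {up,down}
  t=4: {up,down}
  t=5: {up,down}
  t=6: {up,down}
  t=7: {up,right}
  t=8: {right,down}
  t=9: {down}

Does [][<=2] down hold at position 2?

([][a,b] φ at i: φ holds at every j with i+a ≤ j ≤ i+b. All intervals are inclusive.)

Check down at every j in [2,4]:
  j=2: true
  j=3: true
  j=4: true
All positions satisfy it → formula holds.

Holds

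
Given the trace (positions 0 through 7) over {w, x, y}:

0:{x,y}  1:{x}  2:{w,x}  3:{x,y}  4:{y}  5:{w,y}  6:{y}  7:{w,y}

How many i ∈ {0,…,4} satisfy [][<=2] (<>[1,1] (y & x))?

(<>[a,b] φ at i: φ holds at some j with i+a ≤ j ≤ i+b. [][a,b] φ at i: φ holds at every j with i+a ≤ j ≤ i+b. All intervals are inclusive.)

0

Evaluate at each i in [0,4]:
  i=0: ✗ (fails at j=0)
  i=1: ✗ (fails at j=1)
  i=2: ✗ (fails at j=3)
  i=3: ✗ (fails at j=3)
  i=4: ✗ (fails at j=4)
Positions where it holds: {} → 0.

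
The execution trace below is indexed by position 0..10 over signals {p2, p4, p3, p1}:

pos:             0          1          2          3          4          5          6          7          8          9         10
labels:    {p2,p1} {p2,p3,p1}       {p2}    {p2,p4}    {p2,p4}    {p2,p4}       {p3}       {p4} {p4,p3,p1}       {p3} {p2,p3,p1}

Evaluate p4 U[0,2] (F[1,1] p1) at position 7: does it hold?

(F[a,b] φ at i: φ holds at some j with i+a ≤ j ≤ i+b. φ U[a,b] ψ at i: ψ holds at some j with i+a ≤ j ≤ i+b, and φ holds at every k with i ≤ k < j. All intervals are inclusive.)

Need some j in [7,9] with F[1,1] p1, and p4 at every k in [7,j-1].
  j=7: F[1,1] p1 holds; no prefix to check → satisfied.

True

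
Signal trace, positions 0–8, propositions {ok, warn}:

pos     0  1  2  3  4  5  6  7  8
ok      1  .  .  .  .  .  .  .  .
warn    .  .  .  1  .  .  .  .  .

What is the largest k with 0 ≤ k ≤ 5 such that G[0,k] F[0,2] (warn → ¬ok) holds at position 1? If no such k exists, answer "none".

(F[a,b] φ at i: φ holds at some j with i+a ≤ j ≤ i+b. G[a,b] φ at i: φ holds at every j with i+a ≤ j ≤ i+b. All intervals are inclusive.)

F[0,2] (warn → ¬ok) must hold from j=1 onward; find where it first fails.
  j=1: holds
  j=2: holds
  j=3: holds
  j=4: holds
  j=5: holds
  j=6: holds
Holds through j=6; largest k = 5.

5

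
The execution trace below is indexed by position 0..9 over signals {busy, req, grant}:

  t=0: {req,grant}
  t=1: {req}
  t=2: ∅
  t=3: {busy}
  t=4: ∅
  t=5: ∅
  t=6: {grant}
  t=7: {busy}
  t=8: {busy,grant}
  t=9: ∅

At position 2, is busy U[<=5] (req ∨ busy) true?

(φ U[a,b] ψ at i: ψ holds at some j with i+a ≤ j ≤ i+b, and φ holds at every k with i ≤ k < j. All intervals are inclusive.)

No

Need some j in [2,7] with (req ∨ busy), and busy at every k in [2,j-1].
  j=2: (req ∨ busy) false.
  j=3: (req ∨ busy) holds, but busy fails at k=2 → not this j.
  j=4: (req ∨ busy) false.
  j=5: (req ∨ busy) false.
  j=6: (req ∨ busy) false.
  j=7: (req ∨ busy) holds, but busy fails at k=2 → not this j.
No j in the window works → until fails.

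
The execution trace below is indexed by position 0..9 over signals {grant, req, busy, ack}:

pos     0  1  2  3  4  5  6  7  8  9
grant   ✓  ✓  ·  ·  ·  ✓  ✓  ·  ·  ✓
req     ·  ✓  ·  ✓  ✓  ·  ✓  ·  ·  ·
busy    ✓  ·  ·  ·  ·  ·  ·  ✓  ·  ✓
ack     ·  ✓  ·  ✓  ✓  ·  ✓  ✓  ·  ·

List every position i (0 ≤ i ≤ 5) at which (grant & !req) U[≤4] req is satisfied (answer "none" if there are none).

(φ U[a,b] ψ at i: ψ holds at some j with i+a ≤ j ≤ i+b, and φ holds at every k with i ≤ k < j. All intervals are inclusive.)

0, 1, 3, 4, 5

Evaluate at each i in [0,5]:
  i=0: ✓ (rhs at j=1; lhs holds on [0,0])
  i=1: ✓ (rhs at j=1)
  i=2: ✗ (lhs fails at k=2 before rhs at j=3)
  i=3: ✓ (rhs at j=3)
  i=4: ✓ (rhs at j=4)
  i=5: ✓ (rhs at j=6; lhs holds on [5,5])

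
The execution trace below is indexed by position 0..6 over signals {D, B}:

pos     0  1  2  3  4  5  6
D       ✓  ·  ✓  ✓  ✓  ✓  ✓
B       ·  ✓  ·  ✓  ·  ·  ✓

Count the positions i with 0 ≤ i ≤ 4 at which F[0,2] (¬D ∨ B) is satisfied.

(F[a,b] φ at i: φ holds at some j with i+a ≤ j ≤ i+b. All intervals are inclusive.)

5

Evaluate at each i in [0,4]:
  i=0: ✓ (witness j=1)
  i=1: ✓ (witness j=1)
  i=2: ✓ (witness j=3)
  i=3: ✓ (witness j=3)
  i=4: ✓ (witness j=6)
Positions where it holds: {0, 1, 2, 3, 4} → 5.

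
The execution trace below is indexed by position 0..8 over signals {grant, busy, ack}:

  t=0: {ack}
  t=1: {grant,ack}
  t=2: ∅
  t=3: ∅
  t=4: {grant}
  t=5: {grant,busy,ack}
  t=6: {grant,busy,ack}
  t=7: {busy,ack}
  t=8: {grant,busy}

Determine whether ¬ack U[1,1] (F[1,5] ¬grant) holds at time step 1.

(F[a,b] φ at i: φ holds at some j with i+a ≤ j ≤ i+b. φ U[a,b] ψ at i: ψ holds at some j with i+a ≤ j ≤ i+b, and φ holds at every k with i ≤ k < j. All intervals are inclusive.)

No

Need some j in [2,2] with F[1,5] ¬grant, and ¬ack at every k in [1,j-1].
  j=2: F[1,5] ¬grant holds, but ¬ack fails at k=1 → not this j.
No j in the window works → until fails.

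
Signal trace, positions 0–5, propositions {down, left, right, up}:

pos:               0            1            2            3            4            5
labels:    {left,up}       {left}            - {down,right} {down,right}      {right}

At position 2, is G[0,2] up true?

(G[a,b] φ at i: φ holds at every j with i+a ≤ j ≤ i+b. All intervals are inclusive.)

No

Check up at every j in [2,4]:
  j=2: false
  j=3: false
  j=4: false
Fails at j=2 → formula fails.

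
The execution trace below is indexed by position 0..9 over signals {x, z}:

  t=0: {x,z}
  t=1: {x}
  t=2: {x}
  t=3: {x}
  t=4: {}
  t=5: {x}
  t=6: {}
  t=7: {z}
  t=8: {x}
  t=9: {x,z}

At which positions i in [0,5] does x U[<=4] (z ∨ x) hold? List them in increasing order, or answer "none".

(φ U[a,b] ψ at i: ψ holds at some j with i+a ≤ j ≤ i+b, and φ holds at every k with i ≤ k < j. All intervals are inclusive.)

0, 1, 2, 3, 5

Evaluate at each i in [0,5]:
  i=0: ✓ (rhs at j=0)
  i=1: ✓ (rhs at j=1)
  i=2: ✓ (rhs at j=2)
  i=3: ✓ (rhs at j=3)
  i=4: ✗ (lhs fails at k=4 before rhs at j=5)
  i=5: ✓ (rhs at j=5)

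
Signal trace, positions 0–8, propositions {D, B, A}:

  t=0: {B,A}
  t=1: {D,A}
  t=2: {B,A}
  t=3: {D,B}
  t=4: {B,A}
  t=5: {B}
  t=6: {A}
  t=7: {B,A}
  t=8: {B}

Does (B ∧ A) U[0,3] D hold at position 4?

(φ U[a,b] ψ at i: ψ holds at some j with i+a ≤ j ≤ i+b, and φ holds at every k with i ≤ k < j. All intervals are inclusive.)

Does not hold

Need some j in [4,7] with D, and (B ∧ A) at every k in [4,j-1].
  j=4: D false.
  j=5: D false.
  j=6: D false.
  j=7: D false.
No j in the window works → until fails.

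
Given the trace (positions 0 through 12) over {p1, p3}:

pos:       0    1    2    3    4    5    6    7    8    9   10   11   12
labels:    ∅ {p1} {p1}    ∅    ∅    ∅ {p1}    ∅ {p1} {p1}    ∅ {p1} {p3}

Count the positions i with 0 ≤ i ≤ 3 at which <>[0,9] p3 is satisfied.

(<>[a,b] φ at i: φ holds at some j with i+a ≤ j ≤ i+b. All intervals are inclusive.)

Evaluate at each i in [0,3]:
  i=0: ✗ (none in [0,9])
  i=1: ✗ (none in [1,10])
  i=2: ✗ (none in [2,11])
  i=3: ✓ (witness j=12)
Positions where it holds: {3} → 1.

1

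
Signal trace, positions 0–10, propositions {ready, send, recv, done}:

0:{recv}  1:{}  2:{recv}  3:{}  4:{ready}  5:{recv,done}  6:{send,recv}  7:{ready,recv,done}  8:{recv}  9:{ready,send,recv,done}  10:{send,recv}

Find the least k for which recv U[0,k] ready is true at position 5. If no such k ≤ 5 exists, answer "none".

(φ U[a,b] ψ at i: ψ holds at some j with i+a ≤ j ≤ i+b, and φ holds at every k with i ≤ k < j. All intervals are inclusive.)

2

Need earliest j ≥ 5 with ready, and recv at every k in [5,j-1].
  j=5: rhs fails.
  j=6: rhs fails.
  j=7: rhs holds; lhs holds on [5,6]. k = 2.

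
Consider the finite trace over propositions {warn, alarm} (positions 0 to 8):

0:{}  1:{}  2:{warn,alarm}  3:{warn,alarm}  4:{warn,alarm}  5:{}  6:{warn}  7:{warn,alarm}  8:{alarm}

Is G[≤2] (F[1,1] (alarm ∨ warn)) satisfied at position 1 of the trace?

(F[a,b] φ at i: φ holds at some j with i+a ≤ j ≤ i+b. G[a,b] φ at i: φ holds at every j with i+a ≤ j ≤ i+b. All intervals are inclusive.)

Check F[1,1] (alarm ∨ warn) at every j in [1,3]:
  j=1: holds (witness at 2)
  j=2: holds (witness at 3)
  j=3: holds (witness at 4)
All positions satisfy it → formula holds.

True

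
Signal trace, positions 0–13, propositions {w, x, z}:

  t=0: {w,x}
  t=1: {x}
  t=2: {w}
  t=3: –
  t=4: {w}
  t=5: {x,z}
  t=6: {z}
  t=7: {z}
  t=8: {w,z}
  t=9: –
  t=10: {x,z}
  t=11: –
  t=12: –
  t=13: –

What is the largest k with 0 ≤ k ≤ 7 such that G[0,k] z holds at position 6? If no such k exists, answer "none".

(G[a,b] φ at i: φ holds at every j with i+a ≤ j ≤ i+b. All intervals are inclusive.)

z must hold from j=6 onward; find where it first fails.
  j=6: holds
  j=7: holds
  j=8: holds
  j=9: fails
Holds on [6,8], so largest k = 2.

2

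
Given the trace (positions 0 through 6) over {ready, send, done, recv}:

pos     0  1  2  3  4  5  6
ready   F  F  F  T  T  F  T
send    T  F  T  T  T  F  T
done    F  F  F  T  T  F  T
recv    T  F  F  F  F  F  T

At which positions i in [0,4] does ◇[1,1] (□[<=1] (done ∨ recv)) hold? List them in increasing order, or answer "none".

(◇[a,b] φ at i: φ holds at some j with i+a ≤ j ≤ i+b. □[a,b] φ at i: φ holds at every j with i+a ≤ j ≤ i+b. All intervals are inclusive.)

2

Evaluate at each i in [0,4]:
  i=0: ✗ (none in [1,1])
  i=1: ✗ (none in [2,2])
  i=2: ✓ (witness j=3)
  i=3: ✗ (none in [4,4])
  i=4: ✗ (none in [5,5])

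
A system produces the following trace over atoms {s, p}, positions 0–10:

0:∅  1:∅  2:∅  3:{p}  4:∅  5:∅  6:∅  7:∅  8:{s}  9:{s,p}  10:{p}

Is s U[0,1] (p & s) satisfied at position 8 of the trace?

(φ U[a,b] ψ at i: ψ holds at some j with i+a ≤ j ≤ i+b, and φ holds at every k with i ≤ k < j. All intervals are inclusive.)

Need some j in [8,9] with (p & s), and s at every k in [8,j-1].
  j=8: (p & s) false.
  j=9: (p & s) holds; s holds at every k in [8,8] → satisfied.

Yes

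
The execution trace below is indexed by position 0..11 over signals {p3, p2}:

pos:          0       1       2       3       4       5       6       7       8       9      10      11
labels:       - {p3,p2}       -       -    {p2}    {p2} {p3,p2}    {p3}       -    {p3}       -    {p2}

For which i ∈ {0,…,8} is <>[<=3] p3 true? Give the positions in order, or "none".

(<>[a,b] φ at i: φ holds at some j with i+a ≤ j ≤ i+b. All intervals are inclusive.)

0, 1, 3, 4, 5, 6, 7, 8

Evaluate at each i in [0,8]:
  i=0: ✓ (witness j=1)
  i=1: ✓ (witness j=1)
  i=2: ✗ (none in [2,5])
  i=3: ✓ (witness j=6)
  i=4: ✓ (witness j=6)
  i=5: ✓ (witness j=6)
  i=6: ✓ (witness j=6)
  i=7: ✓ (witness j=7)
  i=8: ✓ (witness j=9)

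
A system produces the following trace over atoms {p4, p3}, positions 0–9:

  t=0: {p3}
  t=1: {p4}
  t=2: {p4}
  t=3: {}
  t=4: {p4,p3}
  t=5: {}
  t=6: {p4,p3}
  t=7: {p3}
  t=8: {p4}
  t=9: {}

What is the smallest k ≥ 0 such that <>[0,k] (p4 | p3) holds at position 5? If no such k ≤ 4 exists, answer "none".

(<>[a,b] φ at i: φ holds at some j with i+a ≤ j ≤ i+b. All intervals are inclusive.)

Scan j = 5,6,… for (p4 | p3):
  j=5: fails
  j=6: holds
First hit at j=6, so smallest k = 6-5 = 1.

1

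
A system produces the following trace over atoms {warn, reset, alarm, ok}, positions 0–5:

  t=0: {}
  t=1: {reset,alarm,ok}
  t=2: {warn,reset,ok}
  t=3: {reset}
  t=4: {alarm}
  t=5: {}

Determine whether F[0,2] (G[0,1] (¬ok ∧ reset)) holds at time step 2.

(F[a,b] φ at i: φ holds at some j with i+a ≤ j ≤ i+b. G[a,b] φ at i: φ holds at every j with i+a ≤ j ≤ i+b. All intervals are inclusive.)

No

Check G[0,1] (¬ok ∧ reset) at each j in [2,4]:
  j=2: fails at 2
  j=3: fails at 4
  j=4: fails at 4
No position in the window satisfies it → formula fails.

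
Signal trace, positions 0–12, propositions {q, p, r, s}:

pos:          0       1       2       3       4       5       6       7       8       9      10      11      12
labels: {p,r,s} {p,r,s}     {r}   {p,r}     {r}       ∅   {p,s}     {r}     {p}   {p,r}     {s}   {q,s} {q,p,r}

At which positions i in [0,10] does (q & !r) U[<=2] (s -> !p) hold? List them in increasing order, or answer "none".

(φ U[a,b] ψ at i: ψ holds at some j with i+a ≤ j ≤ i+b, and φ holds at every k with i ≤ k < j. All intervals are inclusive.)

2, 3, 4, 5, 7, 8, 9, 10

Evaluate at each i in [0,10]:
  i=0: ✗ (lhs fails at k=0 before rhs at j=2)
  i=1: ✗ (lhs fails at k=1 before rhs at j=2)
  i=2: ✓ (rhs at j=2)
  i=3: ✓ (rhs at j=3)
  i=4: ✓ (rhs at j=4)
  i=5: ✓ (rhs at j=5)
  i=6: ✗ (lhs fails at k=6 before rhs at j=7)
  i=7: ✓ (rhs at j=7)
  i=8: ✓ (rhs at j=8)
  i=9: ✓ (rhs at j=9)
  i=10: ✓ (rhs at j=10)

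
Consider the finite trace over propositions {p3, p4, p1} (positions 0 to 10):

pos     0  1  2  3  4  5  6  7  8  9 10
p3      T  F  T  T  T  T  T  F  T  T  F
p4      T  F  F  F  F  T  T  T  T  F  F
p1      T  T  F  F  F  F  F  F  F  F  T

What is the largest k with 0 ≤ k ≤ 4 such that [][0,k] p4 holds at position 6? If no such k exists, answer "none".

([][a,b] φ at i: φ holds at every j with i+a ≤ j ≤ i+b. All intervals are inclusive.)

2

p4 must hold from j=6 onward; find where it first fails.
  j=6: holds
  j=7: holds
  j=8: holds
  j=9: fails
Holds on [6,8], so largest k = 2.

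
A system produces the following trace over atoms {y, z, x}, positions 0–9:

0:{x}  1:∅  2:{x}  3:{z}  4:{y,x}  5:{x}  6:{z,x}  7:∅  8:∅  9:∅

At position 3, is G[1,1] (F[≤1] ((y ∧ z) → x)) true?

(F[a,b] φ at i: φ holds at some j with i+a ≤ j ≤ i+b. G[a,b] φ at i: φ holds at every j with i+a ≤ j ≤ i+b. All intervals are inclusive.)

Yes

Check F[≤1] ((y ∧ z) → x) at every j in [4,4]:
  j=4: holds (witness at 4)
All positions satisfy it → formula holds.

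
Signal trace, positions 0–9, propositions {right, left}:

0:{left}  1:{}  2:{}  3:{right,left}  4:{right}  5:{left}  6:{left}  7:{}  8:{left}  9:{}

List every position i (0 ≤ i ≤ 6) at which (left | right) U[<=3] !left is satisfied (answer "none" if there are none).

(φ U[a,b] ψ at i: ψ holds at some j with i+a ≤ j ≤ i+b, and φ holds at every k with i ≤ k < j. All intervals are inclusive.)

Evaluate at each i in [0,6]:
  i=0: ✓ (rhs at j=1; lhs holds on [0,0])
  i=1: ✓ (rhs at j=1)
  i=2: ✓ (rhs at j=2)
  i=3: ✓ (rhs at j=4; lhs holds on [3,3])
  i=4: ✓ (rhs at j=4)
  i=5: ✓ (rhs at j=7; lhs holds on [5,6])
  i=6: ✓ (rhs at j=7; lhs holds on [6,6])

0, 1, 2, 3, 4, 5, 6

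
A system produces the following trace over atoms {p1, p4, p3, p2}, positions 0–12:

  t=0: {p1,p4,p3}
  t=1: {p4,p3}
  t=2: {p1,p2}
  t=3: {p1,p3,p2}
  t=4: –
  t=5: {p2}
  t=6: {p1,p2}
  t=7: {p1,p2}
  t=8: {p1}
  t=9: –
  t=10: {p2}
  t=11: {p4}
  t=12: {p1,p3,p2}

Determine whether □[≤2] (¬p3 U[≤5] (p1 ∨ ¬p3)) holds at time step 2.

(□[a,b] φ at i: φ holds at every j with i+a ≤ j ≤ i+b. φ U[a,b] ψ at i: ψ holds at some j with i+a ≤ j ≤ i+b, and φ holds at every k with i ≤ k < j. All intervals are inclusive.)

Check (¬p3 U[≤5] (p1 ∨ ¬p3)) at every j in [2,4]:
  j=2: holds
  j=3: holds
  j=4: holds
All positions satisfy it → formula holds.

Yes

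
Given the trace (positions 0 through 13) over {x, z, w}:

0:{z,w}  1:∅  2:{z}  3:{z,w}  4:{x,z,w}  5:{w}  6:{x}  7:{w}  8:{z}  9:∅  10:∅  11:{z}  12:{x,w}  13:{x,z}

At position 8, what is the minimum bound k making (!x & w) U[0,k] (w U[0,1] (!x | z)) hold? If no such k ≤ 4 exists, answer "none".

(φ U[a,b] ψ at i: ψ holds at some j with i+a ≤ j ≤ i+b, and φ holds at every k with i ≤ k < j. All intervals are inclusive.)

0

Need earliest j ≥ 8 with (w U[0,1] (!x | z)), and (!x & w) at every k in [8,j-1].
  j=8: rhs holds (empty prefix). k = 0.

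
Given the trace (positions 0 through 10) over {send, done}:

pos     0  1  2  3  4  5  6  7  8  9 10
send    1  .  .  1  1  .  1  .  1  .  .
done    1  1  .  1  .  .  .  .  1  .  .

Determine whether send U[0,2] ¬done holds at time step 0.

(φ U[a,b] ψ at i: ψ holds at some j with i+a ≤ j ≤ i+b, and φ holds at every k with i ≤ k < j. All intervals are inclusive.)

False

Need some j in [0,2] with ¬done, and send at every k in [0,j-1].
  j=0: ¬done false.
  j=1: ¬done false.
  j=2: ¬done holds, but send fails at k=1 → not this j.
No j in the window works → until fails.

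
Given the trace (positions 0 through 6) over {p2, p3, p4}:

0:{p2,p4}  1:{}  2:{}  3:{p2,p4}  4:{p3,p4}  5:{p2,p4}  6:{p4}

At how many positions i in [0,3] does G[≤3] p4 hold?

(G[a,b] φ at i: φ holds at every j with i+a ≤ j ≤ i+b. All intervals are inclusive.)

1

Evaluate at each i in [0,3]:
  i=0: ✗ (fails at j=1)
  i=1: ✗ (fails at j=1)
  i=2: ✗ (fails at j=2)
  i=3: ✓ (all of [3,6])
Positions where it holds: {3} → 1.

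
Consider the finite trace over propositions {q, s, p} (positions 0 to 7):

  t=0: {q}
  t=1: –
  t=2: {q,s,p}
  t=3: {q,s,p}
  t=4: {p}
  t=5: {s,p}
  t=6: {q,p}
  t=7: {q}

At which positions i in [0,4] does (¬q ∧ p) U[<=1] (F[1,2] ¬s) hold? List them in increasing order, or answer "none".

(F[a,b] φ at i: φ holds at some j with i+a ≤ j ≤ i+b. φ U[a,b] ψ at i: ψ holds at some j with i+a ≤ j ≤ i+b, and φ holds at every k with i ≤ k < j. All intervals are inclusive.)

Evaluate at each i in [0,4]:
  i=0: ✓ (rhs at j=0)
  i=1: ✗ (lhs fails at k=1 before rhs at j=2)
  i=2: ✓ (rhs at j=2)
  i=3: ✓ (rhs at j=3)
  i=4: ✓ (rhs at j=4)

0, 2, 3, 4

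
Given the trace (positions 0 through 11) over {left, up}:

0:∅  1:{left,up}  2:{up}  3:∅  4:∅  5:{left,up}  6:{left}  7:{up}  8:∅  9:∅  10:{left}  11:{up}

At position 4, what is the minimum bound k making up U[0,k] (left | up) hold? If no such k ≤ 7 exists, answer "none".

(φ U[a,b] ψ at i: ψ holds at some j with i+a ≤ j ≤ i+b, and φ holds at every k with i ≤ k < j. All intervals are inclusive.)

none

Need earliest j ≥ 4 with (left | up), and up at every k in [4,j-1].
  j=4: rhs fails.
  j=5: rhs holds but lhs fails at k=4.
  j=6: rhs holds but lhs fails at k=4.
  j=7: rhs holds but lhs fails at k=4.
  j=8: rhs fails.
  j=9: rhs fails.
  j=10: rhs holds but lhs fails at k=4.
  j=11: rhs holds but lhs fails at k=4.
No witness within the range → none.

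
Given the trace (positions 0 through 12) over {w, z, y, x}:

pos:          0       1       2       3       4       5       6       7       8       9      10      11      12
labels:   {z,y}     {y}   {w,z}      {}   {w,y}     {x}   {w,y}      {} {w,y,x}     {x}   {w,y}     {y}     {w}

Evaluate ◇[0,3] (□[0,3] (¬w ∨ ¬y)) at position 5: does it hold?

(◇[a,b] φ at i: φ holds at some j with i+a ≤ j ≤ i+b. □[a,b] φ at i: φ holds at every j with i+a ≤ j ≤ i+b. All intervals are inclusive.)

Does not hold

Check □[0,3] (¬w ∨ ¬y) at each j in [5,8]:
  j=5: fails at 6
  j=6: fails at 6
  j=7: fails at 8
  j=8: fails at 8
No position in the window satisfies it → formula fails.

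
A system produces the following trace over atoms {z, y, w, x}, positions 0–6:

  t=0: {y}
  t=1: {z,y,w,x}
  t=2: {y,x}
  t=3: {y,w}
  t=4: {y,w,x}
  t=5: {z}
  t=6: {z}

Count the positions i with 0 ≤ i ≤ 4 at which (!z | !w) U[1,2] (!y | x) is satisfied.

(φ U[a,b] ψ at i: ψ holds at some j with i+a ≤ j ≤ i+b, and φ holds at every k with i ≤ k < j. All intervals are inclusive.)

Evaluate at each i in [0,4]:
  i=0: ✓ (rhs at j=1; lhs holds on [0,0])
  i=1: ✗ (lhs fails at k=1 before rhs at j=2)
  i=2: ✓ (rhs at j=4; lhs holds on [2,3])
  i=3: ✓ (rhs at j=4; lhs holds on [3,3])
  i=4: ✓ (rhs at j=5; lhs holds on [4,4])
Positions where it holds: {0, 2, 3, 4} → 4.

4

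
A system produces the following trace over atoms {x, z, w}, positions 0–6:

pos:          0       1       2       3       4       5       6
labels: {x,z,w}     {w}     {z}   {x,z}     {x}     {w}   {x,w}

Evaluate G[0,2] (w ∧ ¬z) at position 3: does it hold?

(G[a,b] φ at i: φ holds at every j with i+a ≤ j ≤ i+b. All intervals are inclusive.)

False

Check (w ∧ ¬z) at every j in [3,5]:
  j=3: false
  j=4: false
  j=5: true
Fails at j=3 → formula fails.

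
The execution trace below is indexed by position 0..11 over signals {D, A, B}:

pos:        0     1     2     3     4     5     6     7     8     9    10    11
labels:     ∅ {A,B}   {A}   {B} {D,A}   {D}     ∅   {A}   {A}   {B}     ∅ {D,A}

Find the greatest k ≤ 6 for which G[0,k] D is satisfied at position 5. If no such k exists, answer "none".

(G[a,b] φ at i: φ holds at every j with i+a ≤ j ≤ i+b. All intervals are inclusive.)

D must hold from j=5 onward; find where it first fails.
  j=5: holds
  j=6: fails
Holds on [5,5], so largest k = 0.

0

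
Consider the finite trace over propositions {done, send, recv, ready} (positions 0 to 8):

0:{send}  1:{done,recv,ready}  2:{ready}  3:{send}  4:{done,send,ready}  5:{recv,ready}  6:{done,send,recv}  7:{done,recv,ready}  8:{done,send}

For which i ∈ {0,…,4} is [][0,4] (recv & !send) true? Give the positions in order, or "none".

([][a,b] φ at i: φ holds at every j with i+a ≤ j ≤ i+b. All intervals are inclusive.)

Evaluate at each i in [0,4]:
  i=0: ✗ (fails at j=0)
  i=1: ✗ (fails at j=2)
  i=2: ✗ (fails at j=2)
  i=3: ✗ (fails at j=3)
  i=4: ✗ (fails at j=4)

none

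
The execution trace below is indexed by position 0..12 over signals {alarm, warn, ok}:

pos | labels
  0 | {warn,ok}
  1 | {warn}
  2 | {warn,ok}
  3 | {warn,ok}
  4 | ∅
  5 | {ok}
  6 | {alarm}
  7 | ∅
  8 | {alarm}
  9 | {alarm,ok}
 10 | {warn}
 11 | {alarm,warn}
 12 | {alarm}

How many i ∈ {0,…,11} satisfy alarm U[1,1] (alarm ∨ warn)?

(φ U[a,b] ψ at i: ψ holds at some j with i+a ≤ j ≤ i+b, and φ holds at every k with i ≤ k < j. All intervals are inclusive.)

Evaluate at each i in [0,11]:
  i=0: ✗ (lhs fails at k=0 before rhs at j=1)
  i=1: ✗ (lhs fails at k=1 before rhs at j=2)
  i=2: ✗ (lhs fails at k=2 before rhs at j=3)
  i=3: ✗ (no rhs in [4,4])
  i=4: ✗ (no rhs in [5,5])
  i=5: ✗ (lhs fails at k=5 before rhs at j=6)
  i=6: ✗ (no rhs in [7,7])
  i=7: ✗ (lhs fails at k=7 before rhs at j=8)
  i=8: ✓ (rhs at j=9; lhs holds on [8,8])
  i=9: ✓ (rhs at j=10; lhs holds on [9,9])
  i=10: ✗ (lhs fails at k=10 before rhs at j=11)
  i=11: ✓ (rhs at j=12; lhs holds on [11,11])
Positions where it holds: {8, 9, 11} → 3.

3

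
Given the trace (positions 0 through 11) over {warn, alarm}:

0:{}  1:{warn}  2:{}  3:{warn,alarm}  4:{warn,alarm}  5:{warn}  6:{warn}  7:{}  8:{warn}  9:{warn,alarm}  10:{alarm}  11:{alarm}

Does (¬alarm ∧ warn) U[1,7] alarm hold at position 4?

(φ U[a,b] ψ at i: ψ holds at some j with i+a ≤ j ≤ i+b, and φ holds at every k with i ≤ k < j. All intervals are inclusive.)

No

Need some j in [5,11] with alarm, and (¬alarm ∧ warn) at every k in [4,j-1].
  j=5: alarm false.
  j=6: alarm false.
  j=7: alarm false.
  j=8: alarm false.
  j=9: alarm holds, but (¬alarm ∧ warn) fails at k=4 → not this j.
  j=10: alarm holds, but (¬alarm ∧ warn) fails at k=4 → not this j.
  j=11: alarm holds, but (¬alarm ∧ warn) fails at k=4 → not this j.
No j in the window works → until fails.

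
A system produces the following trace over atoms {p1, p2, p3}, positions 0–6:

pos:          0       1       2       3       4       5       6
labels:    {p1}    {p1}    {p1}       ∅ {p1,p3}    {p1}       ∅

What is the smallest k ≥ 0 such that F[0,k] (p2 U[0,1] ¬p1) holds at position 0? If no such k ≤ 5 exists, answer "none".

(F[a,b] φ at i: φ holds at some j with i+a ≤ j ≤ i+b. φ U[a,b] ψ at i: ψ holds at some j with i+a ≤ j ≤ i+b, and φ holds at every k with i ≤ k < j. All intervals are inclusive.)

Scan j = 0,1,… for (p2 U[0,1] ¬p1):
  j=0: fails
  j=1: fails
  j=2: fails
  j=3: holds
First hit at j=3, so smallest k = 3-0 = 3.

3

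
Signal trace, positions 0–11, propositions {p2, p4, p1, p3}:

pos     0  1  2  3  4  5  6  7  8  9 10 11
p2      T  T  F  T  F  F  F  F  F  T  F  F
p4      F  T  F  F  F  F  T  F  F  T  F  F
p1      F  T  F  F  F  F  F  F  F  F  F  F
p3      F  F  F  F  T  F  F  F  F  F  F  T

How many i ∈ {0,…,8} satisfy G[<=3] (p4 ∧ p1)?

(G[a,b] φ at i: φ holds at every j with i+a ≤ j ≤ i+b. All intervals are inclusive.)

0

Evaluate at each i in [0,8]:
  i=0: ✗ (fails at j=0)
  i=1: ✗ (fails at j=2)
  i=2: ✗ (fails at j=2)
  i=3: ✗ (fails at j=3)
  i=4: ✗ (fails at j=4)
  i=5: ✗ (fails at j=5)
  i=6: ✗ (fails at j=6)
  i=7: ✗ (fails at j=7)
  i=8: ✗ (fails at j=8)
Positions where it holds: {} → 0.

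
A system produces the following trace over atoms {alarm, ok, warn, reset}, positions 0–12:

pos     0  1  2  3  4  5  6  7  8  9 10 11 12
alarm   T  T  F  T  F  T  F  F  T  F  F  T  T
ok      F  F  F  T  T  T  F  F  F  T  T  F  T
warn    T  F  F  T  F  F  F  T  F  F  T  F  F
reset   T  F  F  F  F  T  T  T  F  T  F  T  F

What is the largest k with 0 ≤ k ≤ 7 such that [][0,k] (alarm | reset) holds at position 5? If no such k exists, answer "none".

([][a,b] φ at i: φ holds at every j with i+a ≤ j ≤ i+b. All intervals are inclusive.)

(alarm | reset) must hold from j=5 onward; find where it first fails.
  j=5: holds
  j=6: holds
  j=7: holds
  j=8: holds
  j=9: holds
  j=10: fails
Holds on [5,9], so largest k = 4.

4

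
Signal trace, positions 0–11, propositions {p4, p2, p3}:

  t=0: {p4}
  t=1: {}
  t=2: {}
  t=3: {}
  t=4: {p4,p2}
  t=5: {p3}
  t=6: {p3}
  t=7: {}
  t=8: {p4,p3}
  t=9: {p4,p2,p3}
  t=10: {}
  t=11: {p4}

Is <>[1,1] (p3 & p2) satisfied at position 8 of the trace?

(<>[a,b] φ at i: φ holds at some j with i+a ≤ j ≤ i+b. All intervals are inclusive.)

True

Check (p3 & p2) at each j in [9,9]:
  j=9: true
Found at j=9 → formula holds.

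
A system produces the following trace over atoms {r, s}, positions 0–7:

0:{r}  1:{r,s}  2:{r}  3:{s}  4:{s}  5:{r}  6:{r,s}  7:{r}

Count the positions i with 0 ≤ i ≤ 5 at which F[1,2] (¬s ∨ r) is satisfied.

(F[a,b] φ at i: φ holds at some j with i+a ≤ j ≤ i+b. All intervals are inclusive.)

5

Evaluate at each i in [0,5]:
  i=0: ✓ (witness j=1)
  i=1: ✓ (witness j=2)
  i=2: ✗ (none in [3,4])
  i=3: ✓ (witness j=5)
  i=4: ✓ (witness j=5)
  i=5: ✓ (witness j=6)
Positions where it holds: {0, 1, 3, 4, 5} → 5.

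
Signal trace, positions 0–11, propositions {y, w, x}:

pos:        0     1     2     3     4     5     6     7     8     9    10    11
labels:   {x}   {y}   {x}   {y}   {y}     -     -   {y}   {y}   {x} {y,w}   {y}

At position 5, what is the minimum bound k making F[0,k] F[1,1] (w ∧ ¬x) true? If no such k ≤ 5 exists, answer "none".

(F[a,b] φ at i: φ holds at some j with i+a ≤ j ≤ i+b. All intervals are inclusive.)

Scan j = 5,6,… for F[1,1] (w ∧ ¬x):
  j=5: fails
  j=6: fails
  j=7: fails
  j=8: fails
  j=9: holds
First hit at j=9, so smallest k = 9-5 = 4.

4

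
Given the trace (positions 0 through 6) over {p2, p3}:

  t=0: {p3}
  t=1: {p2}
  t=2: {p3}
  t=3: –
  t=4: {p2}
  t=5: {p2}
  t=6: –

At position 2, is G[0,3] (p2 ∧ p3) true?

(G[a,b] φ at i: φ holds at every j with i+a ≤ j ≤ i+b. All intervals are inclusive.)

Does not hold

Check (p2 ∧ p3) at every j in [2,5]:
  j=2: false
  j=3: false
  j=4: false
  j=5: false
Fails at j=2 → formula fails.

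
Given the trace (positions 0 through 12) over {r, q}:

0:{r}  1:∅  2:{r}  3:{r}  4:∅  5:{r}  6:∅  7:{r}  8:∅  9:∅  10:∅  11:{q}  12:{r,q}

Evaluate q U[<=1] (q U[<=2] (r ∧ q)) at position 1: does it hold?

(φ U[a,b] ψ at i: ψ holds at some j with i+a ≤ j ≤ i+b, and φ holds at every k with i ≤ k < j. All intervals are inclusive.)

Need some j in [1,2] with (q U[<=2] (r ∧ q)), and q at every k in [1,j-1].
  j=1: (q U[<=2] (r ∧ q)) — fails.
  j=2: (q U[<=2] (r ∧ q)) — fails.
No j in the window works → until fails.

Does not hold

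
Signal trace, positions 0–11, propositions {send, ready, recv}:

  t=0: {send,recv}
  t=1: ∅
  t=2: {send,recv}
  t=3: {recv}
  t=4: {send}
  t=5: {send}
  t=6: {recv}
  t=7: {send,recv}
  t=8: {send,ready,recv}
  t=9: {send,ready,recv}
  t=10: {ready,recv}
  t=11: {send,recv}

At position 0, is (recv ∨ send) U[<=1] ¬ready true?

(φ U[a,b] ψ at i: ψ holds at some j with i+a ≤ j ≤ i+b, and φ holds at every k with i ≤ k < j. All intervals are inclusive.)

Need some j in [0,1] with ¬ready, and (recv ∨ send) at every k in [0,j-1].
  j=0: ¬ready holds; no prefix to check → satisfied.

Yes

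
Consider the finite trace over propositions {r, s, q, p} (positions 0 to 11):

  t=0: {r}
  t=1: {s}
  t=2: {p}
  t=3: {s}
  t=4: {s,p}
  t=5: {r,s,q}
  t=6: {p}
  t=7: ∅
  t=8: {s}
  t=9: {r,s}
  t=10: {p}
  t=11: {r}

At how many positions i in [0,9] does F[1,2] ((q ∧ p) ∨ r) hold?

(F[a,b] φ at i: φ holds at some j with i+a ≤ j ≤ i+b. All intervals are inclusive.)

5

Evaluate at each i in [0,9]:
  i=0: ✗ (none in [1,2])
  i=1: ✗ (none in [2,3])
  i=2: ✗ (none in [3,4])
  i=3: ✓ (witness j=5)
  i=4: ✓ (witness j=5)
  i=5: ✗ (none in [6,7])
  i=6: ✗ (none in [7,8])
  i=7: ✓ (witness j=9)
  i=8: ✓ (witness j=9)
  i=9: ✓ (witness j=11)
Positions where it holds: {3, 4, 7, 8, 9} → 5.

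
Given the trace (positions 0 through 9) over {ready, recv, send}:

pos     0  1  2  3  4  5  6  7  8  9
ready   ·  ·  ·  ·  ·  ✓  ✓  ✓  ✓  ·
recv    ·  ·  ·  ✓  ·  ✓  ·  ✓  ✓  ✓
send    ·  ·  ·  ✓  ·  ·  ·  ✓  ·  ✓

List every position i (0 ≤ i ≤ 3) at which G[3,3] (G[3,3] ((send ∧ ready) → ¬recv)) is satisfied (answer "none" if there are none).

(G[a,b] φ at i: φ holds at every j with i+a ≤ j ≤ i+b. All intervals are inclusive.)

Evaluate at each i in [0,3]:
  i=0: ✓ (all of [3,3])
  i=1: ✗ (fails at j=4)
  i=2: ✓ (all of [5,5])
  i=3: ✓ (all of [6,6])

0, 2, 3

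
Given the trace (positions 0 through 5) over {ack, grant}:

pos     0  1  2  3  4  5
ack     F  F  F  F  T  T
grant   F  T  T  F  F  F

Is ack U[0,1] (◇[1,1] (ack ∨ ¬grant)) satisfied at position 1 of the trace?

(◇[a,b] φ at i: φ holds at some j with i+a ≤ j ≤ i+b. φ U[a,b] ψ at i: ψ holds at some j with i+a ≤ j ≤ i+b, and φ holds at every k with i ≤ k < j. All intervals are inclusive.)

Need some j in [1,2] with ◇[1,1] (ack ∨ ¬grant), and ack at every k in [1,j-1].
  j=1: ◇[1,1] (ack ∨ ¬grant) — fails (none in [2,2]).
  j=2: ◇[1,1] (ack ∨ ¬grant) holds, but ack fails at k=1 → not this j.
No j in the window works → until fails.

Does not hold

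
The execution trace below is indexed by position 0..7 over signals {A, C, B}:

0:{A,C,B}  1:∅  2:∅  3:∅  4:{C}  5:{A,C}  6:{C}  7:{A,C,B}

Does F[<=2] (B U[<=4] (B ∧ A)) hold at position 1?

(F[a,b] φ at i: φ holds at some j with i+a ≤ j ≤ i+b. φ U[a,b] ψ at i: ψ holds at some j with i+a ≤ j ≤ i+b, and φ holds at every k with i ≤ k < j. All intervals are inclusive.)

Check (B U[<=4] (B ∧ A)) at each j in [1,3]:
  j=1: fails
  j=2: fails
  j=3: fails
No position in the window satisfies it → formula fails.

False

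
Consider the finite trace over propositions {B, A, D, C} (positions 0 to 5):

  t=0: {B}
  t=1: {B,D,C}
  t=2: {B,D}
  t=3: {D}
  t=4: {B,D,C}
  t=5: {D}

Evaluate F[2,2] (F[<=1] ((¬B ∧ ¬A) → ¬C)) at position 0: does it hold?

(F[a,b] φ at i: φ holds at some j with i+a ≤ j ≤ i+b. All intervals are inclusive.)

Check F[<=1] ((¬B ∧ ¬A) → ¬C) at each j in [2,2]:
  j=2: holds (witness at 2)
Found at j=2 → formula holds.

Yes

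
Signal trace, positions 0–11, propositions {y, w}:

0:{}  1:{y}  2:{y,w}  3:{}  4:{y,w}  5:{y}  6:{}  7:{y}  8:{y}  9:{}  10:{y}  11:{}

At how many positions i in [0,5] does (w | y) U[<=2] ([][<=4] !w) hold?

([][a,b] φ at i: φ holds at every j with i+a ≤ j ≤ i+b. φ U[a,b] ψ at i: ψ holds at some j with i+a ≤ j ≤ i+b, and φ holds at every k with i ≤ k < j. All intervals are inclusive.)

2

Evaluate at each i in [0,5]:
  i=0: ✗ (no rhs in [0,2])
  i=1: ✗ (no rhs in [1,3])
  i=2: ✗ (no rhs in [2,4])
  i=3: ✗ (lhs fails at k=3 before rhs at j=5)
  i=4: ✓ (rhs at j=5; lhs holds on [4,4])
  i=5: ✓ (rhs at j=5)
Positions where it holds: {4, 5} → 2.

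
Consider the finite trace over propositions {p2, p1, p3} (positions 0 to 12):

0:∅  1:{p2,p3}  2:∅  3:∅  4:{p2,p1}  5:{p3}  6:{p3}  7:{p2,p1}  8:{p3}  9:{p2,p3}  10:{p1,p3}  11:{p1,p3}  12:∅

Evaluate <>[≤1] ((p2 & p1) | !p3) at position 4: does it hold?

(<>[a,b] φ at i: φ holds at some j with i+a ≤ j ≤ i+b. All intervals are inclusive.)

Yes

Check ((p2 & p1) | !p3) at each j in [4,5]:
  j=4: true
  j=5: false
Found at j=4 → formula holds.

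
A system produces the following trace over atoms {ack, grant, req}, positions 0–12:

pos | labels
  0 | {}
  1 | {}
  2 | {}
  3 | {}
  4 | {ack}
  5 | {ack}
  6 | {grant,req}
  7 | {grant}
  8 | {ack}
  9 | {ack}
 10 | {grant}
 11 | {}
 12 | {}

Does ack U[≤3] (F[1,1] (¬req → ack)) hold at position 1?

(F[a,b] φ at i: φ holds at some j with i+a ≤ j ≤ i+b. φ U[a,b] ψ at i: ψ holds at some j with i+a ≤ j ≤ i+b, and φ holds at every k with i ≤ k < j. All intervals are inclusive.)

Need some j in [1,4] with F[1,1] (¬req → ack), and ack at every k in [1,j-1].
  j=1: F[1,1] (¬req → ack) — fails (none in [2,2]).
  j=2: F[1,1] (¬req → ack) — fails (none in [3,3]).
  j=3: F[1,1] (¬req → ack) holds, but ack fails at k=1 → not this j.
  j=4: F[1,1] (¬req → ack) holds, but ack fails at k=1 → not this j.
No j in the window works → until fails.

Does not hold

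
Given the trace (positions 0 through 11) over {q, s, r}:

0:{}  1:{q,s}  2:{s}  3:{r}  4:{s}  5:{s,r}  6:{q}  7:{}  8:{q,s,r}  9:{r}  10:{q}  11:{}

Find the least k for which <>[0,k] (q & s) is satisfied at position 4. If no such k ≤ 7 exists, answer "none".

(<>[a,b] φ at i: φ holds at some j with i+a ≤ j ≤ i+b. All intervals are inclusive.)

4

Scan j = 4,5,… for (q & s):
  j=4: fails
  j=5: fails
  j=6: fails
  j=7: fails
  j=8: holds
First hit at j=8, so smallest k = 8-4 = 4.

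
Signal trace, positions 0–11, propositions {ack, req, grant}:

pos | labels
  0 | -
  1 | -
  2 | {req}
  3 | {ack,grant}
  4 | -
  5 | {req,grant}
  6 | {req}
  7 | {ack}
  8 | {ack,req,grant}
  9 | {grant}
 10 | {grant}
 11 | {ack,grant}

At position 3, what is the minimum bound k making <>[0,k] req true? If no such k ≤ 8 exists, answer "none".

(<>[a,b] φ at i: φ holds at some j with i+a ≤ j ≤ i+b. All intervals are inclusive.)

Scan j = 3,4,… for req:
  j=3: fails
  j=4: fails
  j=5: holds
First hit at j=5, so smallest k = 5-3 = 2.

2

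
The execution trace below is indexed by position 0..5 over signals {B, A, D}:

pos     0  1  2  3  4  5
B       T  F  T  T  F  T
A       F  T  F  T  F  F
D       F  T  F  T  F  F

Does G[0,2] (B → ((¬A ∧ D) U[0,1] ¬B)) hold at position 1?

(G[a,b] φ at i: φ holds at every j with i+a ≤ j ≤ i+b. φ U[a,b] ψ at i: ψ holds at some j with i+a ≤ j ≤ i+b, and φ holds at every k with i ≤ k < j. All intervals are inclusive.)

Check (B → ((¬A ∧ D) U[0,1] ¬B)) at every j in [1,3]:
  j=1: antecedent false → ✓
  j=2: antecedent true; consequent fails → ✗
  j=3: antecedent true; consequent fails → ✗
Fails at j=2 → formula fails.

Does not hold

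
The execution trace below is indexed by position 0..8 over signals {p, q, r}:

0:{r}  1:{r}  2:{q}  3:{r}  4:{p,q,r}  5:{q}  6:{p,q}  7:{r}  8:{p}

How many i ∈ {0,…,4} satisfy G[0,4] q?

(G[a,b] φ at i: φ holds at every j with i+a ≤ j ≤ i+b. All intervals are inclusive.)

0

Evaluate at each i in [0,4]:
  i=0: ✗ (fails at j=0)
  i=1: ✗ (fails at j=1)
  i=2: ✗ (fails at j=3)
  i=3: ✗ (fails at j=3)
  i=4: ✗ (fails at j=7)
Positions where it holds: {} → 0.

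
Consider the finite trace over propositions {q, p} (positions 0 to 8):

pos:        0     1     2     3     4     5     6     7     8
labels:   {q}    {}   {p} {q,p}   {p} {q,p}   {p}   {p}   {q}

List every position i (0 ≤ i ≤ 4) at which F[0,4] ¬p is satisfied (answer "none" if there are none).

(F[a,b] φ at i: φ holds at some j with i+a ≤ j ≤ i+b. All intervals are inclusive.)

0, 1, 4

Evaluate at each i in [0,4]:
  i=0: ✓ (witness j=0)
  i=1: ✓ (witness j=1)
  i=2: ✗ (none in [2,6])
  i=3: ✗ (none in [3,7])
  i=4: ✓ (witness j=8)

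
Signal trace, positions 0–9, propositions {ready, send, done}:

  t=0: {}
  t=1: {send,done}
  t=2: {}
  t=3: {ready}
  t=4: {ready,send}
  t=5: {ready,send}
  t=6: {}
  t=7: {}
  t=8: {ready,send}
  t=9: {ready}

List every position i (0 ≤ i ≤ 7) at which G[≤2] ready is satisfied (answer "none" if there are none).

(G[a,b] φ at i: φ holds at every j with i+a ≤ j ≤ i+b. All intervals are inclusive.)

Evaluate at each i in [0,7]:
  i=0: ✗ (fails at j=0)
  i=1: ✗ (fails at j=1)
  i=2: ✗ (fails at j=2)
  i=3: ✓ (all of [3,5])
  i=4: ✗ (fails at j=6)
  i=5: ✗ (fails at j=6)
  i=6: ✗ (fails at j=6)
  i=7: ✗ (fails at j=7)

3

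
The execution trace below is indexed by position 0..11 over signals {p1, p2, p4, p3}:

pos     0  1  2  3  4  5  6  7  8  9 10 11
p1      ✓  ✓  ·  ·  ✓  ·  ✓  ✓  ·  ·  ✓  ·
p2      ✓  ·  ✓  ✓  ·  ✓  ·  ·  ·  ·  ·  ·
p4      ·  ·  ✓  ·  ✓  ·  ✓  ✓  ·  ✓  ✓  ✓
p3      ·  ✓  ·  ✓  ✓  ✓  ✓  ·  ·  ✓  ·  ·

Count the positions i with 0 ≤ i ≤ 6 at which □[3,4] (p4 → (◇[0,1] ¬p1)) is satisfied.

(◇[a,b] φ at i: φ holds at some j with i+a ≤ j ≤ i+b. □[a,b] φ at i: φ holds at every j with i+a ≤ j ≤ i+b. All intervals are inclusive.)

5

Evaluate at each i in [0,6]:
  i=0: ✓ (all of [3,4])
  i=1: ✓ (all of [4,5])
  i=2: ✗ (fails at j=6)
  i=3: ✗ (fails at j=6)
  i=4: ✓ (all of [7,8])
  i=5: ✓ (all of [8,9])
  i=6: ✓ (all of [9,10])
Positions where it holds: {0, 1, 4, 5, 6} → 5.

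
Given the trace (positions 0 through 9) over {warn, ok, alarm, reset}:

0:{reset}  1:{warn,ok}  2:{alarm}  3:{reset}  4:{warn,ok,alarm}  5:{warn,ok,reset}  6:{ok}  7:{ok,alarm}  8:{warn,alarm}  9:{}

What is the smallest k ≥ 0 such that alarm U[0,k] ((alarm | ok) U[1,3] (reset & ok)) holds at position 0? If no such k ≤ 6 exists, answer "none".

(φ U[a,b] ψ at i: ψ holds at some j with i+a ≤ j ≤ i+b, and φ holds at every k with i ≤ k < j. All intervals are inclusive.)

Need earliest j ≥ 0 with ((alarm | ok) U[1,3] (reset & ok)), and alarm at every k in [0,j-1].
  j=0: rhs fails.
  j=1: rhs fails.
  j=2: rhs fails.
  j=3: rhs fails.
  j=4: rhs holds but lhs fails at k=0.
  j=5: rhs fails.
  j=6: rhs fails.
No witness within the range → none.

none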